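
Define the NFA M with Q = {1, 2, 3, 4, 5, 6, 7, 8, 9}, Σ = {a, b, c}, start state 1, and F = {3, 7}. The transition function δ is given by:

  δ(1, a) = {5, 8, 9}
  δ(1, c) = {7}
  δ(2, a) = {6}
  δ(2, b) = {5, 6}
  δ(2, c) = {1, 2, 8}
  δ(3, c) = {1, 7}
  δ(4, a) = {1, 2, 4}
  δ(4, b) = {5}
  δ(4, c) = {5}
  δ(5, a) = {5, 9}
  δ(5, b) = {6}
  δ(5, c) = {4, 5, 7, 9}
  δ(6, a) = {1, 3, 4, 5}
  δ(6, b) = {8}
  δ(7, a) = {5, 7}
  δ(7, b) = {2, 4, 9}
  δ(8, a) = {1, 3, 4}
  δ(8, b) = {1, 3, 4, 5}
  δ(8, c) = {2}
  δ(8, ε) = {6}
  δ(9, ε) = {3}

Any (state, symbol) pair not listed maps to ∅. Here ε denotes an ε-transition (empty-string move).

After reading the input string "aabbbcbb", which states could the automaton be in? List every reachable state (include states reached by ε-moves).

{5, 6, 8}

Start in {1}.
Read 'a': 1→{5, 8, 9}; union {5, 8, 9}; ε-closure = {3, 5, 6, 8, 9}.
Read 'a': 3→∅, 5→{5, 9}, 6→{1, 3, 4, 5}, 8→{1, 3, 4}, 9→∅; now {1, 3, 4, 5, 9}.
Read 'b': 1→∅, 3→∅, 4→{5}, 5→{6}, 9→∅; now {5, 6}.
Read 'b': 5→{6}, 6→{8}; now {6, 8}.
Read 'b': 6→{8}, 8→{1, 3, 4, 5}; union {1, 3, 4, 5, 8}; ε-closure = {1, 3, 4, 5, 6, 8}.
Read 'c': 1→{7}, 3→{1, 7}, 4→{5}, 5→{4, 5, 7, 9}, 6→∅, 8→{2}; union {1, 2, 4, 5, 7, 9}; ε-closure = {1, 2, 3, 4, 5, 7, 9}.
Read 'b': 1→∅, 2→{5, 6}, 3→∅, 4→{5}, 5→{6}, 7→{2, 4, 9}, 9→∅; union {2, 4, 5, 6, 9}; ε-closure = {2, 3, 4, 5, 6, 9}.
Read 'b': 2→{5, 6}, 3→∅, 4→{5}, 5→{6}, 6→{8}, 9→∅; now {5, 6, 8}.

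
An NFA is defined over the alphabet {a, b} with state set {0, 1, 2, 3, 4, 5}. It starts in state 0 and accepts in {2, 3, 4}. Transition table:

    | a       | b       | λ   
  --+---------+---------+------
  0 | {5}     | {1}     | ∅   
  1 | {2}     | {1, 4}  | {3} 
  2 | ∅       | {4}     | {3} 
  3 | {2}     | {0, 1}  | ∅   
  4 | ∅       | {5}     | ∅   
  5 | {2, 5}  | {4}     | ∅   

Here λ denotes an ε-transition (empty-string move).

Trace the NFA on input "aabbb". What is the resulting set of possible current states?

Start in {0}.
Read 'a': {0} → {5}.
Read 'a': {5} → {2, 3, 5}.
Read 'b': {2, 3, 5} → {0, 1, 3, 4}.
Read 'b': {0, 1, 3, 4} → {0, 1, 3, 4, 5}.
Read 'b': {0, 1, 3, 4, 5} → {0, 1, 3, 4, 5}.

{0, 1, 3, 4, 5}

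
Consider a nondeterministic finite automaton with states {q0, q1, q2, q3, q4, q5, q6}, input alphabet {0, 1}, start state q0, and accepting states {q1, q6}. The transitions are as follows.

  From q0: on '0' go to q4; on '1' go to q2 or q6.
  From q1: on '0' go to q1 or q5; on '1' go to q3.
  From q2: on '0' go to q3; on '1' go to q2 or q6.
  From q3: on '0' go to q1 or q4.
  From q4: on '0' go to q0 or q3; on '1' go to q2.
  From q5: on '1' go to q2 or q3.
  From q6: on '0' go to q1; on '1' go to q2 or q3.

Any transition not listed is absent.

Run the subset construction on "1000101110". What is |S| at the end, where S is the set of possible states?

3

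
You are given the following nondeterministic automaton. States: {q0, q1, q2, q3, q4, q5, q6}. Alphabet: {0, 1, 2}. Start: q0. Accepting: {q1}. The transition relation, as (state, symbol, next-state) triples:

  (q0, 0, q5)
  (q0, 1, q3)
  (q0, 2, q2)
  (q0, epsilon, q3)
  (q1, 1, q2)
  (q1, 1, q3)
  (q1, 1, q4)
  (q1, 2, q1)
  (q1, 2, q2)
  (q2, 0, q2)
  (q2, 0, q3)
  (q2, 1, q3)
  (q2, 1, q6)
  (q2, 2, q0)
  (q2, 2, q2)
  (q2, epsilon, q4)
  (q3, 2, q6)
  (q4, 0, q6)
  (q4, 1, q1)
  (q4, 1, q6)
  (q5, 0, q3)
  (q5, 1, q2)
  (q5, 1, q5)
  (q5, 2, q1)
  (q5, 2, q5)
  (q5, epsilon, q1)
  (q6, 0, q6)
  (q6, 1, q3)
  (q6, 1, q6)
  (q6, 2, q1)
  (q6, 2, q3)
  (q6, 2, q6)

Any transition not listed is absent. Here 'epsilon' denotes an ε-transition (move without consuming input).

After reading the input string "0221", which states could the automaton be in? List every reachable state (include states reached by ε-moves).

{q1, q2, q3, q4, q5, q6}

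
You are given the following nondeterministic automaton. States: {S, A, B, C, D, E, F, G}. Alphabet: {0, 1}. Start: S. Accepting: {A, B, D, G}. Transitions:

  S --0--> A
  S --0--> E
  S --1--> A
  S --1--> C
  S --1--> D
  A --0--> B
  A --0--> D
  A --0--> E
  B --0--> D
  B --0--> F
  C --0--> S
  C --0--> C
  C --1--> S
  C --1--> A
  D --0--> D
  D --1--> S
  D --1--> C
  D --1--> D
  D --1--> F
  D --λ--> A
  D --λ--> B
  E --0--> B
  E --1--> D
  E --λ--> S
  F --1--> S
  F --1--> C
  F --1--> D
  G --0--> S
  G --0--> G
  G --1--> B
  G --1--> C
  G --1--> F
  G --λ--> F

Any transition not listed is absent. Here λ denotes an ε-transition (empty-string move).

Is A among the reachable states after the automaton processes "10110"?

Start in {S}.
Read '1': S→{A, C, D}; union {A, C, D}; ε-closure = {A, B, C, D}.
Read '0': A→{B, D, E}, B→{D, F}, C→{S, C}, D→{D}; union {S, B, C, D, E, F}; ε-closure = {S, A, B, C, D, E, F}.
Read '1': S→{A, C, D}, A→∅, B→∅, C→{S, A}, D→{S, C, D, F}, E→{D}, F→{S, C, D}; union {S, A, C, D, F}; ε-closure = {S, A, B, C, D, F}.
Read '1': S→{A, C, D}, A→∅, B→∅, C→{S, A}, D→{S, C, D, F}, F→{S, C, D}; union {S, A, C, D, F}; ε-closure = {S, A, B, C, D, F}.
Read '0': S→{A, E}, A→{B, D, E}, B→{D, F}, C→{S, C}, D→{D}, F→∅; now {S, A, B, C, D, E, F}.
State A is in {S, A, B, C, D, E, F}.

Yes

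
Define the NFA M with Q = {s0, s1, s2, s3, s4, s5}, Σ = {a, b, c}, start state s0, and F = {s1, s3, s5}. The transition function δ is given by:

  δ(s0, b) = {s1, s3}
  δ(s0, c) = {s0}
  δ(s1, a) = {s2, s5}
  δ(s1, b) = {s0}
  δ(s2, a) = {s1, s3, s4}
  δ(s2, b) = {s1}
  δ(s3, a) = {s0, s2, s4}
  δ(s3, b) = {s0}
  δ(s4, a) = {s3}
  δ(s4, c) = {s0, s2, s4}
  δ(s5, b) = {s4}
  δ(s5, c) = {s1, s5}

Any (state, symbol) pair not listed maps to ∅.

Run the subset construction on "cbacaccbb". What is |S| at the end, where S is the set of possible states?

Start in {s0}.
Read 'c': {s0} → {s0}.
Read 'b': {s0} → {s1, s3}.
Read 'a': {s1, s3} → {s0, s2, s4, s5}.
Read 'c': {s0, s2, s4, s5} → {s0, s1, s2, s4, s5}.
Read 'a': {s0, s1, s2, s4, s5} → {s1, s2, s3, s4, s5}.
Read 'c': {s1, s2, s3, s4, s5} → {s0, s1, s2, s4, s5}.
Read 'c': {s0, s1, s2, s4, s5} → {s0, s1, s2, s4, s5}.
Read 'b': {s0, s1, s2, s4, s5} → {s0, s1, s3, s4}.
Read 'b': {s0, s1, s3, s4} → {s0, s1, s3}.
That set has 3 states.

3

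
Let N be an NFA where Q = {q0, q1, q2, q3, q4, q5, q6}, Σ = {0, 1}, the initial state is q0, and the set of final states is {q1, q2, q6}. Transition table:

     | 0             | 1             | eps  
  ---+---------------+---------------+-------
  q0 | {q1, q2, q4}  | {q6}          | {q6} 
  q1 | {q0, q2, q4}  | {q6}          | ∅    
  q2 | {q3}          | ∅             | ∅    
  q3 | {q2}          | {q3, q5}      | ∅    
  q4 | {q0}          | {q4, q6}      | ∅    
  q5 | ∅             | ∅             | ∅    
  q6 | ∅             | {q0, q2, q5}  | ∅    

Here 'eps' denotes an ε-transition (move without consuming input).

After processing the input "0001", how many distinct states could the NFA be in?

Start: ε-closure({q0}) = {q0, q6}.
Read '0': q0→{q1, q2, q4}, q6→∅; now {q1, q2, q4}.
Read '0': q1→{q0, q2, q4}, q2→{q3}, q4→{q0}; union {q0, q2, q3, q4}; ε-closure = {q0, q2, q3, q4, q6}.
Read '0': q0→{q1, q2, q4}, q2→{q3}, q3→{q2}, q4→{q0}, q6→∅; union {q0, q1, q2, q3, q4}; ε-closure = {q0, q1, q2, q3, q4, q6}.
Read '1': q0→{q6}, q1→{q6}, q2→∅, q3→{q3, q5}, q4→{q4, q6}, q6→{q0, q2, q5}; now {q0, q2, q3, q4, q5, q6}.
That set has 6 states.

6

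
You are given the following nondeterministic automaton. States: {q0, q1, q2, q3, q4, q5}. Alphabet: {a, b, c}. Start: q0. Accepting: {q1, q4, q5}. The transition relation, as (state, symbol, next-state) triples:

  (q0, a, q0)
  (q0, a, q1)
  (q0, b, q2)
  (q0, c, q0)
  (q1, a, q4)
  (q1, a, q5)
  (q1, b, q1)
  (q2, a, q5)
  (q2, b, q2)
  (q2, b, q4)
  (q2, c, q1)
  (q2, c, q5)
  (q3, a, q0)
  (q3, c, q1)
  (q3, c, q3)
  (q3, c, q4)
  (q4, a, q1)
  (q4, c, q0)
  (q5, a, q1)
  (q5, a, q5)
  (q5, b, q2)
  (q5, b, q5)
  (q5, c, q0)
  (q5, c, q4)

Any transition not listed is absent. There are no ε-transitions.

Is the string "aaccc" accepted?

No

Start in {q0}.
Read 'a': q0→{q0, q1}; now {q0, q1}.
Read 'a': q0→{q0, q1}, q1→{q4, q5}; now {q0, q1, q4, q5}.
Read 'c': q0→{q0}, q1→∅, q4→{q0}, q5→{q0, q4}; now {q0, q4}.
Read 'c': q0→{q0}, q4→{q0}; now {q0}.
Read 'c': q0→{q0}; now {q0}.
The final set {q0} contains no accepting state.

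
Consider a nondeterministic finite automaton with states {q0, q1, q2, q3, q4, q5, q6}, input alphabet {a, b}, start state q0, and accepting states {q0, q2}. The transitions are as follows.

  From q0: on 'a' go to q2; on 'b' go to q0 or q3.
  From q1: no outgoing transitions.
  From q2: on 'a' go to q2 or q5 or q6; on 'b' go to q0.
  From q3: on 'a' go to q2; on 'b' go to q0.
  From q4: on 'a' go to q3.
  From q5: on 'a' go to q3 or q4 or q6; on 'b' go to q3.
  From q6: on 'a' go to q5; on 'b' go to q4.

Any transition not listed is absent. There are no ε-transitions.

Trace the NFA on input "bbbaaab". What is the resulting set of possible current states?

{q0, q3, q4}

Start in {q0}.
Read 'b': q0→{q0, q3}; now {q0, q3}.
Read 'b': q0→{q0, q3}, q3→{q0}; now {q0, q3}.
Read 'b': q0→{q0, q3}, q3→{q0}; now {q0, q3}.
Read 'a': q0→{q2}, q3→{q2}; now {q2}.
Read 'a': q2→{q2, q5, q6}; now {q2, q5, q6}.
Read 'a': q2→{q2, q5, q6}, q5→{q3, q4, q6}, q6→{q5}; now {q2, q3, q4, q5, q6}.
Read 'b': q2→{q0}, q3→{q0}, q4→∅, q5→{q3}, q6→{q4}; now {q0, q3, q4}.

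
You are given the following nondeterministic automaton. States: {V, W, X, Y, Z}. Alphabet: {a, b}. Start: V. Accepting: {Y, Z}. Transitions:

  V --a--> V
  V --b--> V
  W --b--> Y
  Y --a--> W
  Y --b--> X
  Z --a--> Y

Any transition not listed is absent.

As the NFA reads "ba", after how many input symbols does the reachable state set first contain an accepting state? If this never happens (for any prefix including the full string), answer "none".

none

Start in {V}.
Read 'b': V→{V}; now {V}.
Read 'a': V→{V}; now {V}.
No reachable set along the way intersects F.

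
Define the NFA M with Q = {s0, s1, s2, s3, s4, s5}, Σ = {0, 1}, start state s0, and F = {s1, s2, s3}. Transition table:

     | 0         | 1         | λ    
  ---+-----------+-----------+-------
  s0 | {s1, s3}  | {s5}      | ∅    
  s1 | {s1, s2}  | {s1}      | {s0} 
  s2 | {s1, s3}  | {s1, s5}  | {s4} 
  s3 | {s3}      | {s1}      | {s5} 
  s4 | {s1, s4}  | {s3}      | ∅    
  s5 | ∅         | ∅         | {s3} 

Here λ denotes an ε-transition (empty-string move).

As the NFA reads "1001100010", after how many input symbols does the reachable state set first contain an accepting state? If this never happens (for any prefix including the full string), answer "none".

1

Start in {s0}.
Read '1': {s0} → {s3, s5}.
None of the earlier sets intersect F, but {s3, s5} does.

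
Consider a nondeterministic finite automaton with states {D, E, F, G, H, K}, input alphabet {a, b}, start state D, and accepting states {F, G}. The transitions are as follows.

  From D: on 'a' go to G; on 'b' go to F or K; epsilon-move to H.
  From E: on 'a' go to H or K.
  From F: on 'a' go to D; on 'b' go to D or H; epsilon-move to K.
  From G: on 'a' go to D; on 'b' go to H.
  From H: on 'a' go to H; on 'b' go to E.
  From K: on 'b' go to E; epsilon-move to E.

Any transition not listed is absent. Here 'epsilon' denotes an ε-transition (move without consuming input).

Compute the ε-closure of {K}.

{E, K}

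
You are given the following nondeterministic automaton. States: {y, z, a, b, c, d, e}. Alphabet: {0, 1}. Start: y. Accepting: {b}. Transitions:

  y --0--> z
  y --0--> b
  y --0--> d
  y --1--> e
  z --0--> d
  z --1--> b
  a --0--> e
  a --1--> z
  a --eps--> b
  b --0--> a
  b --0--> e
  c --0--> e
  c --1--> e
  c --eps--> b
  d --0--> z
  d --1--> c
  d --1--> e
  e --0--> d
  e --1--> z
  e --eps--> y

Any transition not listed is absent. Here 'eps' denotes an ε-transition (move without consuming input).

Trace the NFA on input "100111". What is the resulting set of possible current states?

Start in {y}.
Read '1': {y} → {y, e}.
Read '0': {y, e} → {z, b, d}.
Read '0': {z, b, d} → {y, z, a, b, d, e}.
Read '1': {y, z, a, b, d, e} → {y, z, b, c, e}.
Read '1': {y, z, b, c, e} → {y, z, b, e}.
Read '1': {y, z, b, e} → {y, z, b, e}.

{y, z, b, e}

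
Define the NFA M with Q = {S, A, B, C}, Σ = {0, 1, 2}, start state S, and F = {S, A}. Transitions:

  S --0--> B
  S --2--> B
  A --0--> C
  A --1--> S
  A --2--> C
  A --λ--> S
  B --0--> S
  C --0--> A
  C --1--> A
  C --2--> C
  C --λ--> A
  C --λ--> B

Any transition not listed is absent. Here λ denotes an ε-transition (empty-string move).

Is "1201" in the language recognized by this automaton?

No

Start in {S}.
Read '1': S→∅; now ∅.
The set is empty and remains empty for the remaining 3 symbols.
The final set ∅ contains no accepting state.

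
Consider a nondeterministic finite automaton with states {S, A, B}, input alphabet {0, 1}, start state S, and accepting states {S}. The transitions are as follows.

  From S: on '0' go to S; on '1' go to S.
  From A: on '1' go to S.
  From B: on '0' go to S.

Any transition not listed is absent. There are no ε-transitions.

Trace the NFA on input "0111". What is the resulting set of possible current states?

{S}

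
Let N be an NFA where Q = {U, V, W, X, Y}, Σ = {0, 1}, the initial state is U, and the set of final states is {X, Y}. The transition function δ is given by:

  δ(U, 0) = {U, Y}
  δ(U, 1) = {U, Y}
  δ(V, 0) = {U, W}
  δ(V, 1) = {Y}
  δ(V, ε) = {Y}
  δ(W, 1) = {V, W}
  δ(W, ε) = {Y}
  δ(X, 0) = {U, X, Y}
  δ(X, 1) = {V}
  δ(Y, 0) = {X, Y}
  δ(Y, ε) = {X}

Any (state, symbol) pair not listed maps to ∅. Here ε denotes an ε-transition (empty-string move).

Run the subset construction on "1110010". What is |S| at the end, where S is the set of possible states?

Start in {U}.
Read '1': U→{U, Y}; union {U, Y}; ε-closure = {U, X, Y}.
Read '1': U→{U, Y}, X→{V}, Y→∅; union {U, V, Y}; ε-closure = {U, V, X, Y}.
Read '1': U→{U, Y}, V→{Y}, X→{V}, Y→∅; union {U, V, Y}; ε-closure = {U, V, X, Y}.
Read '0': U→{U, Y}, V→{U, W}, X→{U, X, Y}, Y→{X, Y}; now {U, W, X, Y}.
Read '0': U→{U, Y}, W→∅, X→{U, X, Y}, Y→{X, Y}; now {U, X, Y}.
Read '1': U→{U, Y}, X→{V}, Y→∅; union {U, V, Y}; ε-closure = {U, V, X, Y}.
Read '0': U→{U, Y}, V→{U, W}, X→{U, X, Y}, Y→{X, Y}; now {U, W, X, Y}.
That set has 4 states.

4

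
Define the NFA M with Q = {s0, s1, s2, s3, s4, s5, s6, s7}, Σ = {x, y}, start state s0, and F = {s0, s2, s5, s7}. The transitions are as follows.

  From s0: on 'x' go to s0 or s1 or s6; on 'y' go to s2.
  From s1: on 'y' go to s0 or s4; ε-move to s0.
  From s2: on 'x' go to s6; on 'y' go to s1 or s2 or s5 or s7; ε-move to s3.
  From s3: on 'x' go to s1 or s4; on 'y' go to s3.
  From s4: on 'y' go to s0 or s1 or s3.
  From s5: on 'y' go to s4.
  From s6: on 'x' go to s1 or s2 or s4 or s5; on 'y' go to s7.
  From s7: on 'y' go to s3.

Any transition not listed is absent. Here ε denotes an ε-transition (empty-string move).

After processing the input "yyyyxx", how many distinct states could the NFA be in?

7

Start in {s0}.
Read 'y': {s0} → {s2, s3}.
Read 'y': {s2, s3} → {s0, s1, s2, s3, s5, s7}.
Read 'y': {s0, s1, s2, s3, s5, s7} → {s0, s1, s2, s3, s4, s5, s7}.
Read 'y': {s0, s1, s2, s3, s4, s5, s7} → {s0, s1, s2, s3, s4, s5, s7}.
Read 'x': {s0, s1, s2, s3, s4, s5, s7} → {s0, s1, s4, s6}.
Read 'x': {s0, s1, s4, s6} → {s0, s1, s2, s3, s4, s5, s6}.
That set has 7 states.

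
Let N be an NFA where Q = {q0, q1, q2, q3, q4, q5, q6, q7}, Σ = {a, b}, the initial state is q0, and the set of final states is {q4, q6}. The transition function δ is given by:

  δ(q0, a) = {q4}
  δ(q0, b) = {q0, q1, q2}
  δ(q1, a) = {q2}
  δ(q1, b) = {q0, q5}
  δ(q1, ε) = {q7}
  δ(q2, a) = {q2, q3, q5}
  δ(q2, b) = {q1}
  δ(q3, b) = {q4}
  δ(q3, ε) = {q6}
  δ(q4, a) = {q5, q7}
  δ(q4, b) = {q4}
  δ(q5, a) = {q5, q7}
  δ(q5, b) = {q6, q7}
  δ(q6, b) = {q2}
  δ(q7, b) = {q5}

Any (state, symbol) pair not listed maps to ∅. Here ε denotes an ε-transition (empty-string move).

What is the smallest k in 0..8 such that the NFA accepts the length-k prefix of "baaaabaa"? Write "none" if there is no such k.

2

Start in {q0}.
Read 'b': q0→{q0, q1, q2}; union {q0, q1, q2}; ε-closure = {q0, q1, q2, q7}.
Read 'a': q0→{q4}, q1→{q2}, q2→{q2, q3, q5}, q7→∅; union {q2, q3, q4, q5}; ε-closure = {q2, q3, q4, q5, q6}.
None of the earlier sets intersect F, but {q2, q3, q4, q5, q6} does.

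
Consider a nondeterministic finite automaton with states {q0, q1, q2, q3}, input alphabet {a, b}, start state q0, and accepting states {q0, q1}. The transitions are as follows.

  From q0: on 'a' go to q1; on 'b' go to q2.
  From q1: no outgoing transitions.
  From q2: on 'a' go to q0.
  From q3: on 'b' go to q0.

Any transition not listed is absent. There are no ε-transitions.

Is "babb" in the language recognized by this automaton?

No

Start in {q0}.
Read 'b': q0→{q2}; now {q2}.
Read 'a': q2→{q0}; now {q0}.
Read 'b': q0→{q2}; now {q2}.
Read 'b': q2→∅; now ∅.
The final set ∅ contains no accepting state.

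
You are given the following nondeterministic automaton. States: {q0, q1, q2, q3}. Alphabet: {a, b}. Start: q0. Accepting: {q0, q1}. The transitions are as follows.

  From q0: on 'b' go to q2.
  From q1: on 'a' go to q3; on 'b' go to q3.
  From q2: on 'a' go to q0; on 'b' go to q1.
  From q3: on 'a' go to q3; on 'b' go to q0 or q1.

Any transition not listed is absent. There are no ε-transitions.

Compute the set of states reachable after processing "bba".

{q3}

Start in {q0}.
Read 'b': q0→{q2}; now {q2}.
Read 'b': q2→{q1}; now {q1}.
Read 'a': q1→{q3}; now {q3}.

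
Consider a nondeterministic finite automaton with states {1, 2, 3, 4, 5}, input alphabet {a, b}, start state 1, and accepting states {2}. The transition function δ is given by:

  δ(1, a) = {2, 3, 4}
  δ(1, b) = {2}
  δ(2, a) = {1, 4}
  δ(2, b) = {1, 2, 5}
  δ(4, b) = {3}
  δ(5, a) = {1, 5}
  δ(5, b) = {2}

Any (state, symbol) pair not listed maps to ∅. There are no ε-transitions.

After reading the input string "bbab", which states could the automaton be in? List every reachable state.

Start in {1}.
Read 'b': 1→{2}; now {2}.
Read 'b': 2→{1, 2, 5}; now {1, 2, 5}.
Read 'a': 1→{2, 3, 4}, 2→{1, 4}, 5→{1, 5}; now {1, 2, 3, 4, 5}.
Read 'b': 1→{2}, 2→{1, 2, 5}, 3→∅, 4→{3}, 5→{2}; now {1, 2, 3, 5}.

{1, 2, 3, 5}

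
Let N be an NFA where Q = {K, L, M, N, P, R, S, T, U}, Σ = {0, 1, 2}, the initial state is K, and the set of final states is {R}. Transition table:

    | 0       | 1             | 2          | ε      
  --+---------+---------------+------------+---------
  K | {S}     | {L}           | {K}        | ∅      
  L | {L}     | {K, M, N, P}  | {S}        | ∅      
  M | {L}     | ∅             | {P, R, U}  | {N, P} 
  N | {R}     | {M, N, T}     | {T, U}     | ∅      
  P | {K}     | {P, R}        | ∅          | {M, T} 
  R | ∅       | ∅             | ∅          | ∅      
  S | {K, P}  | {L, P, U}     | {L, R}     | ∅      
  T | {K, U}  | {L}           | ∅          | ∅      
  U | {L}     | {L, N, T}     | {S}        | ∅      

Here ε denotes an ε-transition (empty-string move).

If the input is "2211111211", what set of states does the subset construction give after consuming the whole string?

Start in {K}.
Read '2': {K} → {K}.
Read '2': {K} → {K}.
Read '1': {K} → {L}.
Read '1': {L} → {K, M, N, P, T}.
Read '1': {K, M, N, P, T} → {L, M, N, P, R, T}.
Read '1': {L, M, N, P, R, T} → {K, L, M, N, P, R, T}.
Read '1': {K, L, M, N, P, R, T} → {K, L, M, N, P, R, T}.
Read '2': {K, L, M, N, P, R, T} → {K, M, N, P, R, S, T, U}.
Read '1': {K, M, N, P, R, S, T, U} → {L, M, N, P, R, T, U}.
Read '1': {L, M, N, P, R, T, U} → {K, L, M, N, P, R, T}.

{K, L, M, N, P, R, T}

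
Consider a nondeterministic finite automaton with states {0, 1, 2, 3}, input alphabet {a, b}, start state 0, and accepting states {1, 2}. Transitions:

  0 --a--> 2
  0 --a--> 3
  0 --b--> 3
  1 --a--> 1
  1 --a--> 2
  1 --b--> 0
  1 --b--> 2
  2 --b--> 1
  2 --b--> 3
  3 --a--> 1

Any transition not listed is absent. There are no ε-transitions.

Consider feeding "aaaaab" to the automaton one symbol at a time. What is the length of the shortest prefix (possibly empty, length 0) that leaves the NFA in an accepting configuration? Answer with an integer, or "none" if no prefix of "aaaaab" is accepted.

1

Start in {0}.
Read 'a': 0→{2, 3}; now {2, 3}.
None of the earlier sets intersect F, but {2, 3} does.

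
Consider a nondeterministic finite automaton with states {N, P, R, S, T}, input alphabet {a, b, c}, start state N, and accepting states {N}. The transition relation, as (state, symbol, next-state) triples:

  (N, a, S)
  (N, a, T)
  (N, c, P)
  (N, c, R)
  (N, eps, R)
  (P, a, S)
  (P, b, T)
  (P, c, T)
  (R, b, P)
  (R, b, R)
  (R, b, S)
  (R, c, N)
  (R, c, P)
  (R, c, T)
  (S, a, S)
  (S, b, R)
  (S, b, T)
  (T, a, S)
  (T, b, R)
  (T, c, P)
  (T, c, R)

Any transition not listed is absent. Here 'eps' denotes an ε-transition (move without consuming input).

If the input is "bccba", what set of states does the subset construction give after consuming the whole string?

Start: ε-closure({N}) = {N, R}.
Read 'b': N→∅, R→{P, R, S}; now {P, R, S}.
Read 'c': P→{T}, R→{N, P, T}, S→∅; union {N, P, T}; ε-closure = {N, P, R, T}.
Read 'c': N→{P, R}, P→{T}, R→{N, P, T}, T→{P, R}; now {N, P, R, T}.
Read 'b': N→∅, P→{T}, R→{P, R, S}, T→{R}; now {P, R, S, T}.
Read 'a': P→{S}, R→∅, S→{S}, T→{S}; now {S}.

{S}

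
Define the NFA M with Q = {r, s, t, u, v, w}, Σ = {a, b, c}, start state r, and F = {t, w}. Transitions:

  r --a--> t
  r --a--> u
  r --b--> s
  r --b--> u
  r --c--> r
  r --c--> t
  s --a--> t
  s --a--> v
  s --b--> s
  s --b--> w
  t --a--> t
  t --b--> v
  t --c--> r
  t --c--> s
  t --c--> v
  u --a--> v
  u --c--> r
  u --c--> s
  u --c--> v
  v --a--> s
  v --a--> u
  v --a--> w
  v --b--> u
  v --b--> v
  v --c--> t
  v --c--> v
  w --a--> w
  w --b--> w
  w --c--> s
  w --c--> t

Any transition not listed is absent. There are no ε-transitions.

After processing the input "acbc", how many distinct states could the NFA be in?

4

Start in {r}.
Read 'a': r→{t, u}; now {t, u}.
Read 'c': t→{r, s, v}, u→{r, s, v}; now {r, s, v}.
Read 'b': r→{s, u}, s→{s, w}, v→{u, v}; now {s, u, v, w}.
Read 'c': s→∅, u→{r, s, v}, v→{t, v}, w→{s, t}; now {r, s, t, v}.
That set has 4 states.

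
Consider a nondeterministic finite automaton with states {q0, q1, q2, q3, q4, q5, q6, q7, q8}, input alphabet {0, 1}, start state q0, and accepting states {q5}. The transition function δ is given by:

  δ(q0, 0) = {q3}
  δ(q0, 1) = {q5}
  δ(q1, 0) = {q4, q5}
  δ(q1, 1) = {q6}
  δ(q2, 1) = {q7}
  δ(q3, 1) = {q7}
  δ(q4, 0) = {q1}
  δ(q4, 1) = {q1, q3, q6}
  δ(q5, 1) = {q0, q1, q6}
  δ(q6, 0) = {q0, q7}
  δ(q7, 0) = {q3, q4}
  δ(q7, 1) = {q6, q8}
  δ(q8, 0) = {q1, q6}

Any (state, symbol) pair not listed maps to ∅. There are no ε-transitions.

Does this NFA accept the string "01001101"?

No

Start in {q0}.
Read '0': {q0} → {q3}.
Read '1': {q3} → {q7}.
Read '0': {q7} → {q3, q4}.
Read '0': {q3, q4} → {q1}.
Read '1': {q1} → {q6}.
Read '1': {q6} → ∅.
The set is empty and remains empty for the remaining 2 symbols.
The final set ∅ contains no accepting state.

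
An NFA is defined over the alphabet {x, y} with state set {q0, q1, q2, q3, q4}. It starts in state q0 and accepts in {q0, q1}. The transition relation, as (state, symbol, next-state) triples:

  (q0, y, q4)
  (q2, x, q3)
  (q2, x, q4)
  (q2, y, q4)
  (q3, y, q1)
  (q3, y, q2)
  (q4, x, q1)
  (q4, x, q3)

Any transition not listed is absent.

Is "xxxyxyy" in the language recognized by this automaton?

No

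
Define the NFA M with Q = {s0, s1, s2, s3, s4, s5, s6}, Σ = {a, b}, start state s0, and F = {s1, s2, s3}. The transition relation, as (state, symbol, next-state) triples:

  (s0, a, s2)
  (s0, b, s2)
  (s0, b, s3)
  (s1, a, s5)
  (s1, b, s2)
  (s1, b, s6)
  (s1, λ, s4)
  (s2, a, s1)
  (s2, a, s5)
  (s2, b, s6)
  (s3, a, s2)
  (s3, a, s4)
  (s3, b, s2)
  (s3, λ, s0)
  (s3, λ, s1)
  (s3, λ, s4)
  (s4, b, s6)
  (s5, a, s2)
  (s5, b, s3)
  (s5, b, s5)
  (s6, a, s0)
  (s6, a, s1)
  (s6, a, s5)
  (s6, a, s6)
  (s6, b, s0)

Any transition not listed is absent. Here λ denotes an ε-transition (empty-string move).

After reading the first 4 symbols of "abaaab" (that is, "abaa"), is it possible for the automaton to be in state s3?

No

Start in {s0}.
Read 'a': {s0} → {s2}.
Read 'b': {s2} → {s6}.
Read 'a': {s6} → {s0, s1, s4, s5, s6}.
Read 'a': {s0, s1, s4, s5, s6} → {s0, s1, s2, s4, s5, s6}.
State s3 is not in {s0, s1, s2, s4, s5, s6}.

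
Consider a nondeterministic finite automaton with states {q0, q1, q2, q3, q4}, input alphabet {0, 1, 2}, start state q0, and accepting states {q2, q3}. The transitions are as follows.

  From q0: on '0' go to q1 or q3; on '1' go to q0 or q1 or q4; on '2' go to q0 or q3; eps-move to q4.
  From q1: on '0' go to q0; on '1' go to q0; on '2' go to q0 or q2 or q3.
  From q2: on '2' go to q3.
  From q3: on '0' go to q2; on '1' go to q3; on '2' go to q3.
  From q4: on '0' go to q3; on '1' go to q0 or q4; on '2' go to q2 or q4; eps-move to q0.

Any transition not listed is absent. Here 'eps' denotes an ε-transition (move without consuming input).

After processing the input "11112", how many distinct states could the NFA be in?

Start: ε-closure({q0}) = {q0, q4}.
Read '1': {q0, q4} → {q0, q1, q4}.
Read '1': {q0, q1, q4} → {q0, q1, q4}.
Read '1': {q0, q1, q4} → {q0, q1, q4}.
Read '1': {q0, q1, q4} → {q0, q1, q4}.
Read '2': {q0, q1, q4} → {q0, q2, q3, q4}.
That set has 4 states.

4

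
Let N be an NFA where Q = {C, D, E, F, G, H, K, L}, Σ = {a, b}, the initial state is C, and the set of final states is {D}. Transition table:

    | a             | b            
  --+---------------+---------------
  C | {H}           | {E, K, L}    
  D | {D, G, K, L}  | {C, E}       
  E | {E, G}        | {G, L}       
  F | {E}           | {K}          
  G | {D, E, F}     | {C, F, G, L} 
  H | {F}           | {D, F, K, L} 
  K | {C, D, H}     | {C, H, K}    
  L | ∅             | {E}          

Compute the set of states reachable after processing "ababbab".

Start in {C}.
Read 'a': {C} → {H}.
Read 'b': {H} → {D, F, K, L}.
Read 'a': {D, F, K, L} → {C, D, E, G, H, K, L}.
Read 'b': {C, D, E, G, H, K, L} → {C, D, E, F, G, H, K, L}.
Read 'b': {C, D, E, F, G, H, K, L} → {C, D, E, F, G, H, K, L}.
Read 'a': {C, D, E, F, G, H, K, L} → {C, D, E, F, G, H, K, L}.
Read 'b': {C, D, E, F, G, H, K, L} → {C, D, E, F, G, H, K, L}.

{C, D, E, F, G, H, K, L}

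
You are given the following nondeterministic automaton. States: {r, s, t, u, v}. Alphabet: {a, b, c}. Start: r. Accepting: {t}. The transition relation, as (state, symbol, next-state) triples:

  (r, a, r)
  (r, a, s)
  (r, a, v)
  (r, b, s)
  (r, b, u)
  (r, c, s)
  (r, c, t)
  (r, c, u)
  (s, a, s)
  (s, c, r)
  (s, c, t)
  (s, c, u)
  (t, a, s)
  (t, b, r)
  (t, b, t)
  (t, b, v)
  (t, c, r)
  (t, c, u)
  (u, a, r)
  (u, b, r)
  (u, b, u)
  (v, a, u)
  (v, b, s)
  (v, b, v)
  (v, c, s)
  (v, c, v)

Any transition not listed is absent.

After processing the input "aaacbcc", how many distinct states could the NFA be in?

Start in {r}.
Read 'a': r→{r, s, v}; now {r, s, v}.
Read 'a': r→{r, s, v}, s→{s}, v→{u}; now {r, s, u, v}.
Read 'a': r→{r, s, v}, s→{s}, u→{r}, v→{u}; now {r, s, u, v}.
Read 'c': r→{s, t, u}, s→{r, t, u}, u→∅, v→{s, v}; now {r, s, t, u, v}.
Read 'b': r→{s, u}, s→∅, t→{r, t, v}, u→{r, u}, v→{s, v}; now {r, s, t, u, v}.
Read 'c': r→{s, t, u}, s→{r, t, u}, t→{r, u}, u→∅, v→{s, v}; now {r, s, t, u, v}.
Read 'c': r→{s, t, u}, s→{r, t, u}, t→{r, u}, u→∅, v→{s, v}; now {r, s, t, u, v}.
That set has 5 states.

5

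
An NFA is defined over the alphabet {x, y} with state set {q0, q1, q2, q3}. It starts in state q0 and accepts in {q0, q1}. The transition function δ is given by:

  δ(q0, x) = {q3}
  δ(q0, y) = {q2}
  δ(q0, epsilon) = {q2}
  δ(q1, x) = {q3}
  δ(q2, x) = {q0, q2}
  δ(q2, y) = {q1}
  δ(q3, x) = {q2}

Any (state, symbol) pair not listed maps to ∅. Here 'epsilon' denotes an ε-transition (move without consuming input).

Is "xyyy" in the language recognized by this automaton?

Start: ε-closure({q0}) = {q0, q2}.
Read 'x': {q0, q2} → {q0, q2, q3}.
Read 'y': {q0, q2, q3} → {q1, q2}.
Read 'y': {q1, q2} → {q1}.
Read 'y': {q1} → ∅.
The final set ∅ contains no accepting state.

No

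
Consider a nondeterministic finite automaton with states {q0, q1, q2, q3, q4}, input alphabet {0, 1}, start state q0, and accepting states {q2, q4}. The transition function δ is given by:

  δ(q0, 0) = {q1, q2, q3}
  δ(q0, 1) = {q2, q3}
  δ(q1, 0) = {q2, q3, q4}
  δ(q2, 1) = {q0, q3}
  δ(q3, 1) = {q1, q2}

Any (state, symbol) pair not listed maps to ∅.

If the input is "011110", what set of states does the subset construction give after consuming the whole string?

{q1, q2, q3, q4}

Start in {q0}.
Read '0': q0→{q1, q2, q3}; now {q1, q2, q3}.
Read '1': q1→∅, q2→{q0, q3}, q3→{q1, q2}; now {q0, q1, q2, q3}.
Read '1': q0→{q2, q3}, q1→∅, q2→{q0, q3}, q3→{q1, q2}; now {q0, q1, q2, q3}.
Read '1': q0→{q2, q3}, q1→∅, q2→{q0, q3}, q3→{q1, q2}; now {q0, q1, q2, q3}.
Read '1': q0→{q2, q3}, q1→∅, q2→{q0, q3}, q3→{q1, q2}; now {q0, q1, q2, q3}.
Read '0': q0→{q1, q2, q3}, q1→{q2, q3, q4}, q2→∅, q3→∅; now {q1, q2, q3, q4}.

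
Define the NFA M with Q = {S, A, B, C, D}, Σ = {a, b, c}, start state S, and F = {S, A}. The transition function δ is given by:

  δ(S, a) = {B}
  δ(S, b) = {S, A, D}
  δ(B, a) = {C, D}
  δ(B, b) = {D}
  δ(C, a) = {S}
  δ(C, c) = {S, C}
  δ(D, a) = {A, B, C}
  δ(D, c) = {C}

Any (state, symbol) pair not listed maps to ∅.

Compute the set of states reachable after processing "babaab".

{S, A, D}

Start in {S}.
Read 'b': {S} → {S, A, D}.
Read 'a': {S, A, D} → {A, B, C}.
Read 'b': {A, B, C} → {D}.
Read 'a': {D} → {A, B, C}.
Read 'a': {A, B, C} → {S, C, D}.
Read 'b': {S, C, D} → {S, A, D}.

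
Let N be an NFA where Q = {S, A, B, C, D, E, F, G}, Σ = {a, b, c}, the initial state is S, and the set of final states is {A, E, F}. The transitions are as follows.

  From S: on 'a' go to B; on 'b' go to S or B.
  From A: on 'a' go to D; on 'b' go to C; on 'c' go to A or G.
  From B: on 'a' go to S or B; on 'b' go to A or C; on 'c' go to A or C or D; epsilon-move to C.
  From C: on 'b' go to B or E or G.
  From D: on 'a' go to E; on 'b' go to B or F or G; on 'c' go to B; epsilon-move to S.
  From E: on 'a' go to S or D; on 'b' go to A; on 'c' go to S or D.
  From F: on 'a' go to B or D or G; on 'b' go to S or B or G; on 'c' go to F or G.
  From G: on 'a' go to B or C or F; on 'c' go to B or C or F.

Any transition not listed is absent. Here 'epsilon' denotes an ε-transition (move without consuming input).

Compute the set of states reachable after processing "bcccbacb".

Start in {S}.
Read 'b': S→{S, B}; union {S, B}; ε-closure = {S, B, C}.
Read 'c': S→∅, B→{A, C, D}, C→∅; union {A, C, D}; ε-closure = {S, A, C, D}.
Read 'c': S→∅, A→{A, G}, C→∅, D→{B}; union {A, B, G}; ε-closure = {A, B, C, G}.
Read 'c': A→{A, G}, B→{A, C, D}, C→∅, G→{B, C, F}; union {A, B, C, D, F, G}; ε-closure = {S, A, B, C, D, F, G}.
Read 'b': S→{S, B}, A→{C}, B→{A, C}, C→{B, E, G}, D→{B, F, G}, F→{S, B, G}, G→∅; now {S, A, B, C, E, F, G}.
Read 'a': S→{B}, A→{D}, B→{S, B}, C→∅, E→{S, D}, F→{B, D, G}, G→{B, C, F}; now {S, B, C, D, F, G}.
Read 'c': S→∅, B→{A, C, D}, C→∅, D→{B}, F→{F, G}, G→{B, C, F}; union {A, B, C, D, F, G}; ε-closure = {S, A, B, C, D, F, G}.
Read 'b': S→{S, B}, A→{C}, B→{A, C}, C→{B, E, G}, D→{B, F, G}, F→{S, B, G}, G→∅; now {S, A, B, C, E, F, G}.

{S, A, B, C, E, F, G}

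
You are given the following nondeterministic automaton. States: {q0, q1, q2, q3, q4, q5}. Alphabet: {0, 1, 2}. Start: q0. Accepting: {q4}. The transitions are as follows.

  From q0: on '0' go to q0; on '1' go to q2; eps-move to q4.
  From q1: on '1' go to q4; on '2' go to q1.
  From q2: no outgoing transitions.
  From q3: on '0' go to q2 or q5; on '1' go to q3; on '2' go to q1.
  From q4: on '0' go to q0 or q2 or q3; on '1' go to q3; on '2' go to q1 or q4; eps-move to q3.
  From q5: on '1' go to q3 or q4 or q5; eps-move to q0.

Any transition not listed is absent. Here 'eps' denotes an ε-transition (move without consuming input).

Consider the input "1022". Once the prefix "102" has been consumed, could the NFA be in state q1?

Yes

Start: ε-closure({q0}) = {q0, q3, q4}.
Read '1': {q0, q3, q4} → {q2, q3}.
Read '0': {q2, q3} → {q0, q2, q3, q4, q5}.
Read '2': {q0, q2, q3, q4, q5} → {q1, q3, q4}.
State q1 is in {q1, q3, q4}.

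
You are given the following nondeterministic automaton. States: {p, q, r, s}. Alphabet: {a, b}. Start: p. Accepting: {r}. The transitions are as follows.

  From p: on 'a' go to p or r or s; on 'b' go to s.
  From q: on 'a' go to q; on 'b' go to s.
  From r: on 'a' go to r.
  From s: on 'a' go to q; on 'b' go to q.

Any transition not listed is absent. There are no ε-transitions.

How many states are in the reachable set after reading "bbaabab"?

1

Start in {p}.
Read 'b': {p} → {s}.
Read 'b': {s} → {q}.
Read 'a': {q} → {q}.
Read 'a': {q} → {q}.
Read 'b': {q} → {s}.
Read 'a': {s} → {q}.
Read 'b': {q} → {s}.
That set has 1 state.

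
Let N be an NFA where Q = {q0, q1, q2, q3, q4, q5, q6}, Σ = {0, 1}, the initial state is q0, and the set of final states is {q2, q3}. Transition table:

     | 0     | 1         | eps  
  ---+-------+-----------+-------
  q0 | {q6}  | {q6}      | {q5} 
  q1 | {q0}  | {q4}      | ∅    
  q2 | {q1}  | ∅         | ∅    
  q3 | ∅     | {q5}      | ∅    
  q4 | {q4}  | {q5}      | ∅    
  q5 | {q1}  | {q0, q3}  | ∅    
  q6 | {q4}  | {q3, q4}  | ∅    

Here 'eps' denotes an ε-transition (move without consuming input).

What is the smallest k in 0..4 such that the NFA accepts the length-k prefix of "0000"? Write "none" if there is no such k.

Start: ε-closure({q0}) = {q0, q5}.
Read '0': {q0, q5} → {q1, q6}.
Read '0': {q1, q6} → {q0, q4, q5}.
Read '0': {q0, q4, q5} → {q1, q4, q6}.
Read '0': {q1, q4, q6} → {q0, q4, q5}.
No reachable set along the way intersects F.

none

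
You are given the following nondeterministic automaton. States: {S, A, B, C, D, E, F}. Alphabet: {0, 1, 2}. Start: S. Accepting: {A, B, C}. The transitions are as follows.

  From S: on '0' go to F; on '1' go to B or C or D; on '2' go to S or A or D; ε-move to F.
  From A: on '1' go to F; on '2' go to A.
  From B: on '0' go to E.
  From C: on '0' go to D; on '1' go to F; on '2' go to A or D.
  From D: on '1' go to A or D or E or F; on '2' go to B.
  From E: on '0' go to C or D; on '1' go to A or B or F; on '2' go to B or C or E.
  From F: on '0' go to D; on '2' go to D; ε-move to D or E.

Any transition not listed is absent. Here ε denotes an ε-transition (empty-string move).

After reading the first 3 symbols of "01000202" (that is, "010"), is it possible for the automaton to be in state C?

Start: ε-closure({S}) = {S, D, E, F}.
Read '0': {S, D, E, F} → {C, D, E, F}.
Read '1': {C, D, E, F} → {A, B, D, E, F}.
Read '0': {A, B, D, E, F} → {C, D, E}.
State C is in {C, D, E}.

Yes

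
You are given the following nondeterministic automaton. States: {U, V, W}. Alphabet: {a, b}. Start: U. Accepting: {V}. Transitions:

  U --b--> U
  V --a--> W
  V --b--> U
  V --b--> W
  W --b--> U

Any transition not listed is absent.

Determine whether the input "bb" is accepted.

No

Start in {U}.
Read 'b': U→{U}; now {U}.
Read 'b': U→{U}; now {U}.
The final set {U} contains no accepting state.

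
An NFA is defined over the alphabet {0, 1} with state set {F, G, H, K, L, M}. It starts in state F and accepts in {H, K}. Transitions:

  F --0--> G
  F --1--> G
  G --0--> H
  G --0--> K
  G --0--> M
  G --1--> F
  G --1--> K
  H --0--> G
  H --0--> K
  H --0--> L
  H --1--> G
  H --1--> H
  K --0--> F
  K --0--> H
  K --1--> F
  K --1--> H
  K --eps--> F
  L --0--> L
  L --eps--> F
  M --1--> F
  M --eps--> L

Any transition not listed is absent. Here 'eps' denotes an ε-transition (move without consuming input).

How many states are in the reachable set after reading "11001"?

4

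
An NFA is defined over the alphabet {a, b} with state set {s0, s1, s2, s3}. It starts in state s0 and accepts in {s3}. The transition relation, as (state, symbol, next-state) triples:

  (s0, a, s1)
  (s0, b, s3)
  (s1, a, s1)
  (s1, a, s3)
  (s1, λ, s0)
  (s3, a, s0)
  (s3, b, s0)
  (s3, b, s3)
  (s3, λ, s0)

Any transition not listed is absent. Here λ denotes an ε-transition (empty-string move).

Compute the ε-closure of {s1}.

Begin with {s1}.
ε-move s1 → s0; add s0.

{s0, s1}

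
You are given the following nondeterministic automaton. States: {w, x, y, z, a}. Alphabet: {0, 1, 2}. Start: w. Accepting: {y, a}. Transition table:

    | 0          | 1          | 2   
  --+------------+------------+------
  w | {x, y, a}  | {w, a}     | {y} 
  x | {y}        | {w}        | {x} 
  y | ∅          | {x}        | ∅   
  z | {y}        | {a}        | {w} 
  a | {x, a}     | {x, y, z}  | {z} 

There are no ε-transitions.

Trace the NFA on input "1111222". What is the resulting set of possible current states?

Start in {w}.
Read '1': {w} → {w, a}.
Read '1': {w, a} → {w, x, y, z, a}.
Read '1': {w, x, y, z, a} → {w, x, y, z, a}.
Read '1': {w, x, y, z, a} → {w, x, y, z, a}.
Read '2': {w, x, y, z, a} → {w, x, y, z}.
Read '2': {w, x, y, z} → {w, x, y}.
Read '2': {w, x, y} → {x, y}.

{x, y}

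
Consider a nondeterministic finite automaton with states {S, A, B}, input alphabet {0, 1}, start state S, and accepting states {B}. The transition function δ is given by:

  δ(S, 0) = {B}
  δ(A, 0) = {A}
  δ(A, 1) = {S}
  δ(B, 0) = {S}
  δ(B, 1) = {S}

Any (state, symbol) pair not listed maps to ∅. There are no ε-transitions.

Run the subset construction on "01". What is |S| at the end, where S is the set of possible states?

1

Start in {S}.
Read '0': S→{B}; now {B}.
Read '1': B→{S}; now {S}.
That set has 1 state.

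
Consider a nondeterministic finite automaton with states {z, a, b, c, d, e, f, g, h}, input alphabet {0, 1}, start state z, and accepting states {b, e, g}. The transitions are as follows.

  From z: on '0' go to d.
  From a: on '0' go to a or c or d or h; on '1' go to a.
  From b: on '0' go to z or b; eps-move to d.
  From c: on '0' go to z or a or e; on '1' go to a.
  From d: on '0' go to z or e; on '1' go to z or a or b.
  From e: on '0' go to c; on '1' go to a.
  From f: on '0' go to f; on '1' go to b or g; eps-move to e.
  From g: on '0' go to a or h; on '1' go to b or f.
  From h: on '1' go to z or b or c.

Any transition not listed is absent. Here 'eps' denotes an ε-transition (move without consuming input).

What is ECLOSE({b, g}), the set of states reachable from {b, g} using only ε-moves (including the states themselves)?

{b, d, g}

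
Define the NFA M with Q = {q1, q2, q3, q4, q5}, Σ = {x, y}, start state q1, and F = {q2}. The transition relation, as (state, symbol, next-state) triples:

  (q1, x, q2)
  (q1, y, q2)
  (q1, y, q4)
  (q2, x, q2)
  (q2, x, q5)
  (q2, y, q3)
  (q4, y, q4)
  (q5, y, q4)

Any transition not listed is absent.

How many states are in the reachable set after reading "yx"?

2

Start in {q1}.
Read 'y': {q1} → {q2, q4}.
Read 'x': {q2, q4} → {q2, q5}.
That set has 2 states.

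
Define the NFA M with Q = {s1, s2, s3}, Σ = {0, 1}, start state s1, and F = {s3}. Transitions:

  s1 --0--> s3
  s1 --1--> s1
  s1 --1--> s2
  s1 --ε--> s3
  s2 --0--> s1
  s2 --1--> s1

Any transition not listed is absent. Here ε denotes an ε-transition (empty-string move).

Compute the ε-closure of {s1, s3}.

{s1, s3}

Begin with {s1, s3}.
No ε-moves leave this set, so the closure equals the set itself.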